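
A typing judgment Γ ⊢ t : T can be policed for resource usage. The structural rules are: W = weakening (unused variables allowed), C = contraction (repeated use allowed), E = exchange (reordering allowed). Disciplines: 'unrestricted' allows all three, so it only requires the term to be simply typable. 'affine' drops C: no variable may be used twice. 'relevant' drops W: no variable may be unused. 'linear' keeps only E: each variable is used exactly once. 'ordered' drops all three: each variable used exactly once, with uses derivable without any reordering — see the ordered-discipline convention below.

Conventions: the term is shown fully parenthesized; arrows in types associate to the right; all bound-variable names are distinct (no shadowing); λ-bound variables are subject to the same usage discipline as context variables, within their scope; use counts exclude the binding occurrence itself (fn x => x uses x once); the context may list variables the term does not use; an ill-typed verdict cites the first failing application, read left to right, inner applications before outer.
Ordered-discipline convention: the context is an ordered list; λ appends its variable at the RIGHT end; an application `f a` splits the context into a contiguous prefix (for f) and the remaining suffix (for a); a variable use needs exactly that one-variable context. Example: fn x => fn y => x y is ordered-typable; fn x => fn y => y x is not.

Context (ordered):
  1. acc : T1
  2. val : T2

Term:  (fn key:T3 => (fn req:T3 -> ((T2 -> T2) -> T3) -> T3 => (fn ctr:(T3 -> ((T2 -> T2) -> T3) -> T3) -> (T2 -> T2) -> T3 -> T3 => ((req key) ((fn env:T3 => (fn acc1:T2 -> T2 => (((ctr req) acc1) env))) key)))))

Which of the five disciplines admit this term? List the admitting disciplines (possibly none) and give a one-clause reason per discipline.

admitted in: unrestricted
counts: acc=0, val=0, key [bound]=2, req [bound]=2, ctr [bound]=1, env [bound]=1, acc1 [bound]=1
order of uses: req, key, ctr, req, acc1, env, key
typing: the term checks, with type T3 -> (T3 -> ((T2 -> T2) -> T3) -> T3) -> ((T3 -> ((T2 -> T2) -> T3) -> T3) -> (T2 -> T2) -> T3 -> T3) -> T3
ordered ✗ (repeated use of key ×2, req ×2; needs weakening: acc, val unused)
linear ✗ (repeated use of key ×2, req ×2; needs weakening: acc, val unused)
affine ✗ (repeated use of key ×2, req ×2)
relevant ✗ (needs weakening: acc, val unused)
unrestricted ✓ (simply typable at T3 -> (T3 -> ((T2 -> T2) -> T3) -> T3) -> ((T3 -> ((T2 -> T2) -> T3) -> T3) -> (T2 -> T2) -> T3 -> T3) -> T3; W, C, E all held)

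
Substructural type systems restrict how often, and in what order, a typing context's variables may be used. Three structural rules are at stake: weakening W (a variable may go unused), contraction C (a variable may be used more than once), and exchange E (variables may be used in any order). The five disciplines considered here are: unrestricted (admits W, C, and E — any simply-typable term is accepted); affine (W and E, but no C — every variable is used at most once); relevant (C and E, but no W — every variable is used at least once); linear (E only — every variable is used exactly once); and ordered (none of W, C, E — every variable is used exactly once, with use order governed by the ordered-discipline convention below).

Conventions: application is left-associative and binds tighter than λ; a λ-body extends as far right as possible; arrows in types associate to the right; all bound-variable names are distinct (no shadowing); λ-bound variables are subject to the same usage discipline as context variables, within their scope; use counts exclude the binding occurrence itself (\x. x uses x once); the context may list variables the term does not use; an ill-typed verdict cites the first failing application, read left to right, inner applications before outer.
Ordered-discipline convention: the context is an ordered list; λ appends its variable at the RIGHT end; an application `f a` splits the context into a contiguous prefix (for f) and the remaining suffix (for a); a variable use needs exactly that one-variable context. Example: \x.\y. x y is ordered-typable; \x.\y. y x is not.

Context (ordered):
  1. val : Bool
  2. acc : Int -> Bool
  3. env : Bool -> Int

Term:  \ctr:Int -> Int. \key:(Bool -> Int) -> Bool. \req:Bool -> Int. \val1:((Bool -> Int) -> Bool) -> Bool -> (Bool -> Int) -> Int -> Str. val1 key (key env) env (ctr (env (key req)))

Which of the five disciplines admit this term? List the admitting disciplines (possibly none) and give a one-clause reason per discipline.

accepted by: unrestricted
usage: val: 0, acc: 0, env: 3, ctr (bound): 1, key (bound): 3, req (bound): 1, val1 (bound): 1
left-to-right use order: val1, key, key, env, env, ctr, env, key, req
typing: well-typed at (Int -> Int) -> ((Bool -> Int) -> Bool) -> (Bool -> Int) -> (((Bool -> Int) -> Bool) -> Bool -> (Bool -> Int) -> Int -> Str) -> Str
ordered: ✗ — needs contraction — env ×3, key ×3; unused: val, acc — weakening required
linear: ✗ — needs contraction — env ×3, key ×3; unused: val, acc — weakening required
affine: ✗ — needs contraction — env ×3, key ×3
relevant: ✗ — unused: val, acc — weakening required
unrestricted: ✓ — well-typed at (Int -> Int) -> ((Bool -> Int) -> Bool) -> (Bool -> Int) -> (((Bool -> Int) -> Bool) -> Bool -> (Bool -> Int) -> Int -> Str) -> Str; no restrictions here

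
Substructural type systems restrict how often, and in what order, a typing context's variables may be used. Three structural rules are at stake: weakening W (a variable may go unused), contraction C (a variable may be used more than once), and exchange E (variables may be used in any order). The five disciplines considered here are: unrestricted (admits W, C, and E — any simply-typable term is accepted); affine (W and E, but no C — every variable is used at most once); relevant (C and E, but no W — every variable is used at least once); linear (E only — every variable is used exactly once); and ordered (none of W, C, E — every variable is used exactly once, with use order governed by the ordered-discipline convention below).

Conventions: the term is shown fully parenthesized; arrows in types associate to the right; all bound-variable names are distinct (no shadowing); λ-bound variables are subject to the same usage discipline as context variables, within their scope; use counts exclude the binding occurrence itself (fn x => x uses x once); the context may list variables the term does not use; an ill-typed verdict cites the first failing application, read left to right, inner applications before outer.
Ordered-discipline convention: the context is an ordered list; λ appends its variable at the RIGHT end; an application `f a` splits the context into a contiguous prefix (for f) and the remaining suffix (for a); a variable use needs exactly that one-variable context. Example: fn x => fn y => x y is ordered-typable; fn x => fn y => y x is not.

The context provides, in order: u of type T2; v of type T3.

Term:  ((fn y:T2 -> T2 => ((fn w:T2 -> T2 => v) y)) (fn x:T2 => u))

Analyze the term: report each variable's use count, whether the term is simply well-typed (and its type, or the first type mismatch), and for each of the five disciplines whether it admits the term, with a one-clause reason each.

usage: u=1; v=1; y (bound)=1; w (bound)=0; x (bound)=0
left-to-right use order: v, y, u
typing: well-typed at T3
ordered: ✗, needs weakening: w, x unused
linear: ✗, needs weakening: w, x unused
affine: ✓, no duplicate uses among u, v, y, w, x
relevant: ✗, needs weakening: w, x unused
unrestricted: ✓, typability at T3 is all that's needed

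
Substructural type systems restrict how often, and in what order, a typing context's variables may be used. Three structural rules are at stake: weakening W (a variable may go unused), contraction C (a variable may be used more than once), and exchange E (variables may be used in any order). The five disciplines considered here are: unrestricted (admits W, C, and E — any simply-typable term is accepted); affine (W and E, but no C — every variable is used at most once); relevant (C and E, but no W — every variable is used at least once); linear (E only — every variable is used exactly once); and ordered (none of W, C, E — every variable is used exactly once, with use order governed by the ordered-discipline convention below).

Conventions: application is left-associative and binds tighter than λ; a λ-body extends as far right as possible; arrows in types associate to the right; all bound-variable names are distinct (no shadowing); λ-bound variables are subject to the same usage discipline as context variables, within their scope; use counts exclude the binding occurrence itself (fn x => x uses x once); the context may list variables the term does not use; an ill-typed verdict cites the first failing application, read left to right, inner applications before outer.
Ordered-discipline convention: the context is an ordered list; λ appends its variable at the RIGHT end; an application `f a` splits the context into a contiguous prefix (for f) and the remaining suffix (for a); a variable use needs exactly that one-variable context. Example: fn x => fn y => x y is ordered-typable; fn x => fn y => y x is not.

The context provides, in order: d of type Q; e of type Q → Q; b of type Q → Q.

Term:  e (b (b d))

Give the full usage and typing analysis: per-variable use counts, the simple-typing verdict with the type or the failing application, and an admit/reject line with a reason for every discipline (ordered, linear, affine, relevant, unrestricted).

usage: d=1, e=1, b=2
left-to-right use order: e, b, b, d
typing: ✓ — Q
ordered: ✗ — repeated use of b ×2
linear: ✗ — repeated use of b ×2
affine: ✗ — repeated use of b ×2
relevant: ✓ — at least one use each (d, e, b)
unrestricted: ✓ — typability at Q is all that's needed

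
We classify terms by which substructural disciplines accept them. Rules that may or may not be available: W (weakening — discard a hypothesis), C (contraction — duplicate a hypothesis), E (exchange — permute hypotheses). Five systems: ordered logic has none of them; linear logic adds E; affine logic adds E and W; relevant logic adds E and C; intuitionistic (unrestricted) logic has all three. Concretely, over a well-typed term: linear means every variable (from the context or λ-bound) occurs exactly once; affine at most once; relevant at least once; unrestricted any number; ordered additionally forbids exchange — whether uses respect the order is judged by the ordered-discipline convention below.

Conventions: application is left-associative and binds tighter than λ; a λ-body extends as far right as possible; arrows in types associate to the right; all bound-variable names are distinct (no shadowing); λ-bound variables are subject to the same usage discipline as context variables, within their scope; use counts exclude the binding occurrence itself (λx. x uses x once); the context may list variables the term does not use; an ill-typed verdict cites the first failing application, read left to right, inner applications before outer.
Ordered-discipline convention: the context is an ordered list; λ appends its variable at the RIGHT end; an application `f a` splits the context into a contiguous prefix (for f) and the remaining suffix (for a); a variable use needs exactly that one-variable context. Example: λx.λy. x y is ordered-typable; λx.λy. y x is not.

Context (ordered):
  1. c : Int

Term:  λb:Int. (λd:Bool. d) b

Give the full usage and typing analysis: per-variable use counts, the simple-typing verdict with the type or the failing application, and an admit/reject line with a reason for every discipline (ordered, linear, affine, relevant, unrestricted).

counts: c=0, b (bound)=1, d (bound)=1
left-to-right use order: d, b
typing: ill-typed: a function awaiting Bool gets Int
ordered: ✗ — the type mismatch rejects it
linear: ✗ — not simply typable
affine: ✗ — fails simple typing
relevant: ✗ — a type mismatch blocks all five
unrestricted: ✗ — the type mismatch rejects it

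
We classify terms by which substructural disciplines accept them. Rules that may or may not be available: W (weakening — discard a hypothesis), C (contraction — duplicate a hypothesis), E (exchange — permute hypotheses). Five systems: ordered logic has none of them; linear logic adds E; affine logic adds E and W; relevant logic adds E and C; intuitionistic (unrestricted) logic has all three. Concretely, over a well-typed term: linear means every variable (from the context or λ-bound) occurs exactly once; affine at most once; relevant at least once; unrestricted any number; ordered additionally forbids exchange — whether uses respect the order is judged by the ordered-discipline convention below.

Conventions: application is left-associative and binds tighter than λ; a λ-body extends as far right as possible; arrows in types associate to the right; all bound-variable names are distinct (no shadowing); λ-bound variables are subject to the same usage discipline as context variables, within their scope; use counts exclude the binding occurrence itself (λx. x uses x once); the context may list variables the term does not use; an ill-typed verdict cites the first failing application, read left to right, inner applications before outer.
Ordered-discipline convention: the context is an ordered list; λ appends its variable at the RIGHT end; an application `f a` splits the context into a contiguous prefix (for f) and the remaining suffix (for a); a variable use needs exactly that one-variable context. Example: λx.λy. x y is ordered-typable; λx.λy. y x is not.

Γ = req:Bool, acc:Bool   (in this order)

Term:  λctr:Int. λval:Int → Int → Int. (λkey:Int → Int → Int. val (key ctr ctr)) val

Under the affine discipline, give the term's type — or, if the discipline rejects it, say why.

not well-typed under affine — repeated use of ctr ×2, val ×2
use counts: req ×0; acc ×0; ctr (bound) ×2; val (bound) ×2; key (bound) ×1
uses in reading order: val, key, ctr, ctr, val
typing: ✓ — Int → (Int → Int → Int) → Int → Int
all disciplines: ordered ✗, linear ✗, affine ✗, relevant ✗, unrestricted ✓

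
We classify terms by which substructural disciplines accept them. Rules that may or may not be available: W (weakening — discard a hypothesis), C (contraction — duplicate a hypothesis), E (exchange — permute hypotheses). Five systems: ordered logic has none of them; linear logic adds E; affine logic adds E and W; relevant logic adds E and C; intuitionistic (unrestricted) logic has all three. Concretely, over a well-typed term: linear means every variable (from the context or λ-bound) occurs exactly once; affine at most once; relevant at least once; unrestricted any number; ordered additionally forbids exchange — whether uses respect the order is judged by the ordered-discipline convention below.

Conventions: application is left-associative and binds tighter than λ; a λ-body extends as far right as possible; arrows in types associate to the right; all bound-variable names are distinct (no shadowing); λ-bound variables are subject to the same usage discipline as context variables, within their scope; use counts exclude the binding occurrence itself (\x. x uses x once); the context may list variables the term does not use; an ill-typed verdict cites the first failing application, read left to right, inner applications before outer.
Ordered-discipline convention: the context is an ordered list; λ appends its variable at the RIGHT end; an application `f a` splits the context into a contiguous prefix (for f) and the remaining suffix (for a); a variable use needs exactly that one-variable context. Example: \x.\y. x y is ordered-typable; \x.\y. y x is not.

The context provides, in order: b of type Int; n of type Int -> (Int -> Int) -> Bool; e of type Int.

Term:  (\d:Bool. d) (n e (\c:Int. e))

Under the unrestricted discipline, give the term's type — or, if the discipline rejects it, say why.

term : Bool
counts: b: 0; n: 1; e: 2; d (λ-bound): 1; c (λ-bound): 0
order of uses: d, n, e, e
typing: the term checks, with type Bool
all disciplines: ordered ✗; linear ✗; affine ✗; relevant ✗; unrestricted ✓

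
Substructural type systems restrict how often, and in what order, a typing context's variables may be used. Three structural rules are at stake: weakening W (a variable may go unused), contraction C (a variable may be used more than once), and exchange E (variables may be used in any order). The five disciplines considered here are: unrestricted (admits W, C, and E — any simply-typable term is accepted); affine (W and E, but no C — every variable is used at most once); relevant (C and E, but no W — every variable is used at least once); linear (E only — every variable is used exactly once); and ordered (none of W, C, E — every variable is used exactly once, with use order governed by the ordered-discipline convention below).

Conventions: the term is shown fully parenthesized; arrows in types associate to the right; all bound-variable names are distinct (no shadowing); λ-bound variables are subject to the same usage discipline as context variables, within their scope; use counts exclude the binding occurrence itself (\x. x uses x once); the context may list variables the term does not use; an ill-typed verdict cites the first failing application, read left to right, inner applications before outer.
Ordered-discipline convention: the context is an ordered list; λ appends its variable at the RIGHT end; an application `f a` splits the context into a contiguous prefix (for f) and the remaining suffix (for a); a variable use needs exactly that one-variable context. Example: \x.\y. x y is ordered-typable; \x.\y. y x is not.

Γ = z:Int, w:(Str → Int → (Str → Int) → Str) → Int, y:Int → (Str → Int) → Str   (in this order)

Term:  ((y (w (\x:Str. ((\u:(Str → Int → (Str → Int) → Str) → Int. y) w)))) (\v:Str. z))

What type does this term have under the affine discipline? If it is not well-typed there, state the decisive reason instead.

not well-typed under affine — w ×2, y ×2 used more than once (contraction)
usage: z=1; w=2; y=2; x (bound)=0; u (bound)=0; v (bound)=0
order of uses: y, w, y, w, z
typing: well-typed — term : Str
across the five disciplines: ordered ✗; linear ✗; affine ✗; relevant ✗; unrestricted ✓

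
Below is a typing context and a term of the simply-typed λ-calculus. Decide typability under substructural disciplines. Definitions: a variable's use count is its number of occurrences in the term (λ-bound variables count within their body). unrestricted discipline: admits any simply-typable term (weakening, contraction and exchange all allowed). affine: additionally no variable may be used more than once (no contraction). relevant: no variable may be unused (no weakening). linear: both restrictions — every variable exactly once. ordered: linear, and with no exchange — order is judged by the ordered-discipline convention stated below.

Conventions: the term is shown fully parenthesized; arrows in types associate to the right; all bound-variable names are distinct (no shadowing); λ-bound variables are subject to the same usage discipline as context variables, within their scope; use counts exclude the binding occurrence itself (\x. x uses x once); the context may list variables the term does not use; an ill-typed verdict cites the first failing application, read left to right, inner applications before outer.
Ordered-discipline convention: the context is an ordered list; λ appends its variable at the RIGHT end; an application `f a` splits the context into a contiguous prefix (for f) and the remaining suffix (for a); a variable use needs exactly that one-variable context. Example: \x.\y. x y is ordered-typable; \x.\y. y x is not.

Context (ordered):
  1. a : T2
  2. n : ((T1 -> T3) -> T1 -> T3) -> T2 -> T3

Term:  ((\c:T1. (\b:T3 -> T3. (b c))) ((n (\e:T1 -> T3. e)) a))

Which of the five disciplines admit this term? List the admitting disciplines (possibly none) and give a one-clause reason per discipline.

accepted by: none
use counts: a: 1×; n: 1×; c [bound]: 1×; b [bound]: 1×; e [bound]: 1×
order of uses: b, c, n, e, a
typing: ill-typed: an application expects T3 but receives T1
ordered: ✗ — not simply typable
linear: ✗ — fails simple typing
affine: ✗ — a type mismatch blocks all five
relevant: ✗ — the type mismatch rejects it
unrestricted: ✗ — not simply typable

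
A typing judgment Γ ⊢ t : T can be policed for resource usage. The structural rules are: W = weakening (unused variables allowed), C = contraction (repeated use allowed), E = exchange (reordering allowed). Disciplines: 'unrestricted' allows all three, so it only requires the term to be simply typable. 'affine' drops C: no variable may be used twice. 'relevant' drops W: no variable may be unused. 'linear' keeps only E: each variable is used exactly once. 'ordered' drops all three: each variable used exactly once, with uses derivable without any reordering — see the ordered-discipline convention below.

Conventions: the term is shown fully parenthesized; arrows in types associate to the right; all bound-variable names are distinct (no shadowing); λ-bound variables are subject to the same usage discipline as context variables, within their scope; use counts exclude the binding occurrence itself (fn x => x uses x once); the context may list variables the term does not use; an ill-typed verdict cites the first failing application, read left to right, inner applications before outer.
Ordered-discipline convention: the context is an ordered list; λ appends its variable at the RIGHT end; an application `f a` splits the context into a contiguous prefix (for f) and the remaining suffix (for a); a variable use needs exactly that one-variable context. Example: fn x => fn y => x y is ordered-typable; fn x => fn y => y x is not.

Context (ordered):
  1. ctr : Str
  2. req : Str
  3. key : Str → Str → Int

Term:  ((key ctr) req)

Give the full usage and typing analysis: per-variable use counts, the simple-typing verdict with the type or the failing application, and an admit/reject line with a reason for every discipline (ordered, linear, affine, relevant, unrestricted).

use counts: ctr ×1, req ×1, key ×1
use order (left to right): key, ctr, req
typing: well-typed at Int
ordered: ✗ — needs exchange: uses follow key, ctr, req
linear: ✓ — ctr, req, key: one use apiece
affine: ✓ — no duplicate uses among ctr, req, key
relevant: ✓ — ctr, req, key: all used, weakening unneeded
unrestricted: ✓ — simply typable at Int; W, C, E all held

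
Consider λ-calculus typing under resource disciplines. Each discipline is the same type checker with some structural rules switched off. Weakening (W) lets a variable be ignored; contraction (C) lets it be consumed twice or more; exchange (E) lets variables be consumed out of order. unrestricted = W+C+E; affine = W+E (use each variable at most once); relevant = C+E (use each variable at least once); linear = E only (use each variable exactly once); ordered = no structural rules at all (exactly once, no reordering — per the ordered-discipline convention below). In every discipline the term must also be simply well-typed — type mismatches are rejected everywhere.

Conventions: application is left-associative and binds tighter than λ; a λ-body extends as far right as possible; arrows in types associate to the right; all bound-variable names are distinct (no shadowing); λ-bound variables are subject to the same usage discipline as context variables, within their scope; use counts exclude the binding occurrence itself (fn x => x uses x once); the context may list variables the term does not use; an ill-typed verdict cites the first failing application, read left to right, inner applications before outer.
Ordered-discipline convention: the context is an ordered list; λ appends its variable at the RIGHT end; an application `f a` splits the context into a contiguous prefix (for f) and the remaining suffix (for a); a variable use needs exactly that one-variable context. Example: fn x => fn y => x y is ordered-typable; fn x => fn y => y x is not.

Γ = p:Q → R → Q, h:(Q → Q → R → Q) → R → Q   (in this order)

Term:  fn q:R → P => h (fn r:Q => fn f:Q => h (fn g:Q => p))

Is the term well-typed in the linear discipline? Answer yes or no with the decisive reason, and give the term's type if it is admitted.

no — h ×2 used more than once (contraction); q, r, f, g left unused
variable uses: p: 1×, h: 2×, q (λ-bound): 0×, r (λ-bound): 0×, f (λ-bound): 0×, g (λ-bound): 0×
order of uses: h, h, p
typing: well-typed at (R → P) → R → Q
across the five disciplines: ordered ✗, linear ✗, affine ✗, relevant ✗, unrestricted ✓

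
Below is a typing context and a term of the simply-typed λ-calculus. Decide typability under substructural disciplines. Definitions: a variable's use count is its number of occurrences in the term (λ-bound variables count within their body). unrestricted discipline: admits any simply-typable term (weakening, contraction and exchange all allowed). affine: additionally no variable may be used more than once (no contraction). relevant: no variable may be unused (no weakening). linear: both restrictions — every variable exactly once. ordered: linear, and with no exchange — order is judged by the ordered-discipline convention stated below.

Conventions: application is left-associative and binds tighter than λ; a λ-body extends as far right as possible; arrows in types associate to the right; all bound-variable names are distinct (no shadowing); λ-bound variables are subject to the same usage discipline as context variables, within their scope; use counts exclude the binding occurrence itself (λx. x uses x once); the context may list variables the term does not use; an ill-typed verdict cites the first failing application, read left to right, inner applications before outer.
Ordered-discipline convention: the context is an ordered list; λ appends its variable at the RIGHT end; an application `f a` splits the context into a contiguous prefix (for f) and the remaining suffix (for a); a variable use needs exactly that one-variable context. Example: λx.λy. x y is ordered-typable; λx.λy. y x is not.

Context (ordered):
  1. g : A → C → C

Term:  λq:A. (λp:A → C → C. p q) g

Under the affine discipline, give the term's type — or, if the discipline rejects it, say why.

term : A → C → C
variable uses: g=1, q [bound]=1, p [bound]=1
left-to-right use order: p, q, g
typing: the term checks, with type A → C → C
across the five disciplines: ordered ✗, linear ✓, affine ✓, relevant ✓, unrestricted ✓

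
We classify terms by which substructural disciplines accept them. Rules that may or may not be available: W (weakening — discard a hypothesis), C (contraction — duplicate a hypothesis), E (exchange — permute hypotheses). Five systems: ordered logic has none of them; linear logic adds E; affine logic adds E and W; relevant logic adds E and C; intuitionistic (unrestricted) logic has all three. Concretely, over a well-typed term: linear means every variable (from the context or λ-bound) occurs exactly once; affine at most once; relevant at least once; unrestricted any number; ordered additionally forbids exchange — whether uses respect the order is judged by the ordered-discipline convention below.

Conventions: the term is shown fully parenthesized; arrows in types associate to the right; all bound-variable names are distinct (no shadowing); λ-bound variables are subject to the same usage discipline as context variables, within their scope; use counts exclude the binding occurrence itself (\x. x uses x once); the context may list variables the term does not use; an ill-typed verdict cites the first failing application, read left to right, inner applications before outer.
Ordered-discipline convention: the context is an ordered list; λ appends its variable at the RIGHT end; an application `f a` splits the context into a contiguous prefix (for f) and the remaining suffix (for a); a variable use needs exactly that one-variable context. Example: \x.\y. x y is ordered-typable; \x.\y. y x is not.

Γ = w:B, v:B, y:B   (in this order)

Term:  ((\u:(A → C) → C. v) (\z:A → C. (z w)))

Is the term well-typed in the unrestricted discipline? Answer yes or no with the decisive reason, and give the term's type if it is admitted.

no — the type mismatch rejects it
usage: w ×1, v ×1, y ×0, u (bound) ×0, z (bound) ×1
left-to-right use order: v, z, w
typing: ill-typed: argument of type B where A is required
summary: ordered ✗, linear ✗, affine ✗, relevant ✗, unrestricted ✗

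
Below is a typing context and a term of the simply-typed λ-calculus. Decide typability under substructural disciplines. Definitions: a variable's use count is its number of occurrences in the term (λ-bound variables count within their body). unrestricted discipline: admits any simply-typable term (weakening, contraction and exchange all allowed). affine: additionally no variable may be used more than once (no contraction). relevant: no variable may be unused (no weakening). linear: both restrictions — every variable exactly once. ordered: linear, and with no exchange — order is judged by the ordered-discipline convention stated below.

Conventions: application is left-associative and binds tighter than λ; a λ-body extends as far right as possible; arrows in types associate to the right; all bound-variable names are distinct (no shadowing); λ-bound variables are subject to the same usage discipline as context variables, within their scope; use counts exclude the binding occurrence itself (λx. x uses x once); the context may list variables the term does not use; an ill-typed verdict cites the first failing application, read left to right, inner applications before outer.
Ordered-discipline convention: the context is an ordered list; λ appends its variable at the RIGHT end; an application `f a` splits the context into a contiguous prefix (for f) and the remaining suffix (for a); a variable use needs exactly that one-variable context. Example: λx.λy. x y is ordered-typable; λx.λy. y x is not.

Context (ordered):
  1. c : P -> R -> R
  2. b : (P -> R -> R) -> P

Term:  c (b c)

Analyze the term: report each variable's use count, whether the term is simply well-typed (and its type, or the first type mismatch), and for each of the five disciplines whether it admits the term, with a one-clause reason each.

usage: c: 2×, b: 1×
uses in reading order: c, b, c
typing: well-typed — term : R -> R
ordered ✗ (uses contraction: c ×2)
linear ✗ (uses contraction: c ×2)
affine ✗ (uses contraction: c ×2)
relevant ✓ (c, b: all used, weakening unneeded)
unrestricted ✓ (simply typable at R -> R; W, C, E all held)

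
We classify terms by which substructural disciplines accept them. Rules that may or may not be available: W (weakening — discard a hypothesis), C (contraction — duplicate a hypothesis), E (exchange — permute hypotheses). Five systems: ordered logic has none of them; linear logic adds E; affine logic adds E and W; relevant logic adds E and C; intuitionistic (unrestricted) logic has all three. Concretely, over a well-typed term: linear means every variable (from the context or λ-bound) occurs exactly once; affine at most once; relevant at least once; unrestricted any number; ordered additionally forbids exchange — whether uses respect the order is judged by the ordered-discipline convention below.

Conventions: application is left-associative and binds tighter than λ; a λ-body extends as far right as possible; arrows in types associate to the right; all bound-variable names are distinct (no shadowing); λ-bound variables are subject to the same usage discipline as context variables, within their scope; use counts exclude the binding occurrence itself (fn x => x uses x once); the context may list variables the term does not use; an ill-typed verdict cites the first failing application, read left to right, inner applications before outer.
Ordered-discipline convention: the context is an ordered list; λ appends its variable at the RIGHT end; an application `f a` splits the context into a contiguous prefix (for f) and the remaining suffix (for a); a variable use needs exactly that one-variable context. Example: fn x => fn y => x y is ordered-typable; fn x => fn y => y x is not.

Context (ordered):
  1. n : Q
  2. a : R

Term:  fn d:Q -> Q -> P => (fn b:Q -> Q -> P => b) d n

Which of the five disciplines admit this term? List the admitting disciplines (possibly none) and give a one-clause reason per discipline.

admitted by: affine, unrestricted
use counts: n: 1; a: 0; d (λ-bound): 1; b (λ-bound): 1
use order (left to right): b, d, n
typing: well-typed — term : (Q -> Q -> P) -> Q -> P
ordered: ✗ — needs weakening: a unused
linear: ✗ — needs weakening: a unused
affine: ✓ — none of n, a, d, b used more than once
relevant: ✗ — needs weakening: a unused
unrestricted: ✓ — simply typable at (Q -> Q -> P) -> Q -> P; W, C, E all held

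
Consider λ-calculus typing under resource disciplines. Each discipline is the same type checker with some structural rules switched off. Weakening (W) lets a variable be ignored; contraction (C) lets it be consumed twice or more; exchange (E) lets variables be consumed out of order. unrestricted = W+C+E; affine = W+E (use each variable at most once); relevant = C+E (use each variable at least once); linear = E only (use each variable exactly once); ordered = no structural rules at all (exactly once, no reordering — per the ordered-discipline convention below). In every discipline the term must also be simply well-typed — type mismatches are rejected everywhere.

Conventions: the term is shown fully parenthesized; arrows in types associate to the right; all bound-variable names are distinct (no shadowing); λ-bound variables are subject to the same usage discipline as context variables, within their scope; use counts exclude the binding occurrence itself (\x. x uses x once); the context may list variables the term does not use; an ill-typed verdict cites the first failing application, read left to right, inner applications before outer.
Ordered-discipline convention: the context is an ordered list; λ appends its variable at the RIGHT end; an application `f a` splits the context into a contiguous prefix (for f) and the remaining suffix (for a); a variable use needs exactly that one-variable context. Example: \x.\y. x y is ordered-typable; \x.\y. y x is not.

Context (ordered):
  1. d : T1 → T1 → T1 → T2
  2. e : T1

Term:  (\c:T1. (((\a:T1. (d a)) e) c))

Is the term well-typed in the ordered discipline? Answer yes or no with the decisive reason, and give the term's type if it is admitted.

yes — d, e, c, a: once each, no exchange needed; term : T1 → T1 → T2
usage: d=1, e=1, c (λ-bound)=1, a (λ-bound)=1
order of uses: d, a, e, c
typing: well-typed — term : T1 → T1 → T2
summary: ordered ✓ | linear ✓ | affine ✓ | relevant ✓ | unrestricted ✓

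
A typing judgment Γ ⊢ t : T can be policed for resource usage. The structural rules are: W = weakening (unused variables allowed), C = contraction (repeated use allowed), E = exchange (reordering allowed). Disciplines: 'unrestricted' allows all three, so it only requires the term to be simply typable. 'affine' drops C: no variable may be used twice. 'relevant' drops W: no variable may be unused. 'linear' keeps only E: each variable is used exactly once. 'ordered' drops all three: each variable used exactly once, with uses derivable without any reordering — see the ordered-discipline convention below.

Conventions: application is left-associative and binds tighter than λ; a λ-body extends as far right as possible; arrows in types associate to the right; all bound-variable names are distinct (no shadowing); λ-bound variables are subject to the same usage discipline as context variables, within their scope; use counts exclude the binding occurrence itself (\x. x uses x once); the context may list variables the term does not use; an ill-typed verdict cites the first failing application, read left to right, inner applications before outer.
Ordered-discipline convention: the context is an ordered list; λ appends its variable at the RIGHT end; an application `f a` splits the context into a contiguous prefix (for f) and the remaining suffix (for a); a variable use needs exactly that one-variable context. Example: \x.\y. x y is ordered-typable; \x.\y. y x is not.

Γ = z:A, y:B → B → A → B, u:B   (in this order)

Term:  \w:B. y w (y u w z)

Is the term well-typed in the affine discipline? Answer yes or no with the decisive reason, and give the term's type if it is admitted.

no — uses contraction: y ×2, w ×2
counts: z: 1×, y: 2×, u: 1×, w [bound]: 2×
order of uses: y, w, y, u, w, z
typing: the term checks, with type B → A → B
per-discipline verdicts: ordered ✗ · linear ✗ · affine ✗ · relevant ✓ · unrestricted ✓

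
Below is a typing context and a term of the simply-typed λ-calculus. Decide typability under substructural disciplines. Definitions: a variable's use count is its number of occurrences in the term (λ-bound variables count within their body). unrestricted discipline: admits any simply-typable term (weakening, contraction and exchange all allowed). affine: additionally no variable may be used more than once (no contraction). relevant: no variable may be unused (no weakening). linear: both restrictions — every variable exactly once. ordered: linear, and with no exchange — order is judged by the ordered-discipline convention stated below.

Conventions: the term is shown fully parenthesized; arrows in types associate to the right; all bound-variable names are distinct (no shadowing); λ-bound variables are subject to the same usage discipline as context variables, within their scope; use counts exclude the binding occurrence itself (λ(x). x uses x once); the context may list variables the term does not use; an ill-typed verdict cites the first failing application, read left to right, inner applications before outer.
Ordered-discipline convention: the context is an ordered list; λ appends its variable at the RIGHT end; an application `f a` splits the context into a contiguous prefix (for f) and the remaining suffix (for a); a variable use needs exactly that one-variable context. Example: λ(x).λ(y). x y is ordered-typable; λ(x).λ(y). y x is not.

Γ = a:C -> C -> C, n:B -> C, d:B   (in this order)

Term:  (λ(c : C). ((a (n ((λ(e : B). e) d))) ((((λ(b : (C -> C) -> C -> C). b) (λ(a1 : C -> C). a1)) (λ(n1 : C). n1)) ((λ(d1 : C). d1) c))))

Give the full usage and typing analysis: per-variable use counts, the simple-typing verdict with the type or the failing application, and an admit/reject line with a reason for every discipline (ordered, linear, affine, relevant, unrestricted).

use counts: a: 1, n: 1, d: 1, c (bound): 1, e (bound): 1, b (bound): 1, a1 (bound): 1, n1 (bound): 1, d1 (bound): 1
order of uses: a, n, e, d, b, a1, n1, d1, c
typing: ✓ — C -> C
ordered: ✓, a, n, d, c, e, b, a1, n1, d1: once each, no exchange needed
linear: ✓, each of a, n, d, c, e, b, a1, n1, d1 used exactly once
affine: ✓, at most one use each (a, n, d, c, e, b, a1, n1, d1)
relevant: ✓, at least one use each (a, n, d, c, e, b, a1, n1, d1)
unrestricted: ✓, type-checks (C -> C) and nothing is barred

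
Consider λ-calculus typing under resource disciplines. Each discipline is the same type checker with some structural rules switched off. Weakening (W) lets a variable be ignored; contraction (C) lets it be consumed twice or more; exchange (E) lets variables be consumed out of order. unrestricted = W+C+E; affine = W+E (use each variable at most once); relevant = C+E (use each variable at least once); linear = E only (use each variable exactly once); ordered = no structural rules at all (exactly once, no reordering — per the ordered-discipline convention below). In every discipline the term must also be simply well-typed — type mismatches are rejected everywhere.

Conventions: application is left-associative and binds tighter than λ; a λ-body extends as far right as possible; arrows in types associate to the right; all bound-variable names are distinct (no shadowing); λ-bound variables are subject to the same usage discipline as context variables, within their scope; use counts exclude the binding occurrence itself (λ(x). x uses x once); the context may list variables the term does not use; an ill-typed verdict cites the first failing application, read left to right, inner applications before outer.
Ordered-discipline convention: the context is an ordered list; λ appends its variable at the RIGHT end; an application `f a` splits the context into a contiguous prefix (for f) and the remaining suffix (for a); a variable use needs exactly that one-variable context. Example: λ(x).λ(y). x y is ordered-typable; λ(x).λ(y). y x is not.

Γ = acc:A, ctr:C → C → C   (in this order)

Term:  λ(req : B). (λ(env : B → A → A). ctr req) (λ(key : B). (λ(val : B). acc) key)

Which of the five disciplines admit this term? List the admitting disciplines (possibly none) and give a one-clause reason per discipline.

accepted by: none
counts: acc: 1, ctr: 1, req (λ-bound): 1, env (λ-bound): 0, key (λ-bound): 1, val (λ-bound): 0
left-to-right use order: ctr, req, acc, key
typing: ill-typed: a function awaiting C gets B
ordered: ✗ — not simply typable
linear: ✗ — fails simple typing
affine: ✗ — a type mismatch blocks all five
relevant: ✗ — the type mismatch rejects it
unrestricted: ✗ — not simply typable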